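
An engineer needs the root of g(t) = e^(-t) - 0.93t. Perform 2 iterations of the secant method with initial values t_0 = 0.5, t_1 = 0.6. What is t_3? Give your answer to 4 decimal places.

g(0.5) = 0.141531, g(0.6) = -0.009188
t_2 = 0.600000 − (-0.009188)·(0.600000 − 0.500000) / (-0.009188 − 0.141531) = 0.600000 − (-0.000919)/(-0.150719) = 0.593904
g(0.593904) = -0.000163
t_3 = 0.593904 − (-0.000163)·(0.593904 − 0.600000) / (-0.000163 − (-0.009188)) = 0.593904 − (0.000001)/(0.009026) = 0.593794

0.5938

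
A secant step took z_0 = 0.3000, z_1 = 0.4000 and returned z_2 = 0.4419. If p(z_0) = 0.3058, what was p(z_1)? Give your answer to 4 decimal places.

The secant line through (0.3000, 0.3058) and (0.4000, p(z_1)) crosses zero at z_2 = 0.4419.
So (0.3000, 0.3058), (0.4000, p(z_1)), (0.4419, 0) are collinear:
p(z_1) = 0.3058 · (0.4000 − 0.4419) / (0.3000 − 0.4419) = 0.3058 · (-0.041900)/(-0.141900) = 0.090296

0.0903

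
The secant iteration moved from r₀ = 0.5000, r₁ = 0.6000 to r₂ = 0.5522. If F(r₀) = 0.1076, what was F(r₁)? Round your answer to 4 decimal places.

The secant line through (0.5000, 0.1076) and (0.6000, F(r₁)) crosses zero at r₂ = 0.5522.
So (0.5000, 0.1076), (0.6000, F(r₁)), (0.5522, 0) are collinear:
F(r₁) = 0.1076 · (0.6000 − 0.5522) / (0.5000 − 0.5522) = 0.1076 · (0.047800)/(-0.052200) = -0.098530

-0.0985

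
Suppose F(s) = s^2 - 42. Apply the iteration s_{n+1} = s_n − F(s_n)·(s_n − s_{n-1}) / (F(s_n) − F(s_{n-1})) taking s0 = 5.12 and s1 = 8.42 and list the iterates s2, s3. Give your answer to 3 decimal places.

6.286, 6.455

F(5.12) = -15.78560, F(8.42) = 28.89640
s2 = 8.42000 − 28.89640·(8.42000 − 5.12000) / (28.89640 − (-15.78560)) = 8.42000 − (95.35812)/(44.68200) = 6.28585
F(6.28585) = -2.48810
s3 = 6.28585 − (-2.48810)·(6.28585 − 8.42000) / (-2.48810 − 28.89640) = 6.28585 − (5.30998)/(-31.38450) = 6.45504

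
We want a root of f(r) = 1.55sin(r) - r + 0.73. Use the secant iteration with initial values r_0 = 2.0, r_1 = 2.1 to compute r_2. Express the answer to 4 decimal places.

f(2.0) = 0.139411, f(2.1) = -0.032025
r_2 = 2.100000 − (-0.032025)·(2.100000 − 2.000000) / (-0.032025 − 0.139411) = 2.100000 − (-0.003203)/(-0.171436) = 2.081319

2.0813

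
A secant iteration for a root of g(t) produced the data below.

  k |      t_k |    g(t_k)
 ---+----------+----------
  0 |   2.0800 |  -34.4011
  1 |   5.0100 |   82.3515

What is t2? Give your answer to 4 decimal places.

2.9433

t2 = 5.0100 − 82.3515·(5.0100 − 2.0800) / (82.3515 − (-34.4011))
   = 5.0100 − (241.289895)/(116.752600) = 2.943323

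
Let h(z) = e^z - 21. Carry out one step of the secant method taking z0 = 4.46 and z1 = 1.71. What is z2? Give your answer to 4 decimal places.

h(4.46) = 65.487509, h(1.71) = -15.471039
z2 = 1.710000 − (-15.471039)·(1.710000 − 4.460000) / (-15.471039 − 65.487509) = 1.710000 − (42.545356)/(-80.958548) = 2.235520

2.2355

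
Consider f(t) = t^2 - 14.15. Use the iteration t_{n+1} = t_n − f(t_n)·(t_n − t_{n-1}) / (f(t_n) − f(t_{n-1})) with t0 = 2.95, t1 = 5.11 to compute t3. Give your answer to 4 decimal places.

3.7407

f(2.95) = -5.447500, f(5.11) = 11.962100
t2 = 5.110000 − 11.962100·(5.110000 − 2.950000) / (11.962100 − (-5.447500)) = 5.110000 − (25.838136)/(17.409600) = 3.625868
f(3.625868) = -1.003078
t3 = 3.625868 − (-1.003078)·(3.625868 − 5.110000) / (-1.003078 − 11.962100) = 3.625868 − (1.488699)/(-12.965178) = 3.740691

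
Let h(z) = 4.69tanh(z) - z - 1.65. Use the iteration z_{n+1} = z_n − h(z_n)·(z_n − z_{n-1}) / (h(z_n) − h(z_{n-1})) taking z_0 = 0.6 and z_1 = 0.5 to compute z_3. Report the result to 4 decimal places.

0.4936

h(0.6) = 0.268762, h(0.5) = 0.017329
z_2 = 0.500000 − 0.017329·(0.500000 − 0.600000) / (0.017329 − 0.268762) = 0.500000 − (-0.001733)/(-0.251433) = 0.493108
h(0.493108) = -0.001281
z_3 = 0.493108 − (-0.001281)·(0.493108 − 0.500000) / (-0.001281 − 0.017329) = 0.493108 − (0.000009)/(-0.018610) = 0.493582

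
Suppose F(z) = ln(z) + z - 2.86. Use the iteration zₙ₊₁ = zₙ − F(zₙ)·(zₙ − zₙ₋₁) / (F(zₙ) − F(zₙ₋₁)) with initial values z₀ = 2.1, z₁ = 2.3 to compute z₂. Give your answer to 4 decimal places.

2.1124

F(2.1) = -0.018063, F(2.3) = 0.272909
z₂ = 2.300000 − 0.272909·(2.300000 − 2.100000) / (0.272909 − (-0.018063)) = 2.300000 − (0.054582)/(0.290972) = 2.112415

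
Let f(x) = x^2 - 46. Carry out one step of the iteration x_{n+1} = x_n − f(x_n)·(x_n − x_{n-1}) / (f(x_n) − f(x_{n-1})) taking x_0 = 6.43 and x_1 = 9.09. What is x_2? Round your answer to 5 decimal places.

6.72994

f(6.43) = -4.6551000, f(9.09) = 36.6281000
x_2 = 9.0900000 − 36.6281000·(9.0900000 − 6.4300000) / (36.6281000 − (-4.6551000)) = 9.0900000 − (97.4307460)/(41.2832000) = 6.7299420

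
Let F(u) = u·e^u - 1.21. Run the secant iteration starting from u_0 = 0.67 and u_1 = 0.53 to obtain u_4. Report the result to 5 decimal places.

F(0.67) = 0.0993390, F(0.53) = -0.3095659
u_2 = 0.5300000 − (-0.3095659)·(0.5300000 − 0.6700000) / (-0.3095659 − 0.0993390) = 0.5300000 − (0.0433392)/(-0.4089049) = 0.6359885
F(0.6359885) = -0.0086887
u_3 = 0.6359885 − (-0.0086887)·(0.6359885 − 0.5300000) / (-0.0086887 − (-0.3095659)) = 0.6359885 − (-0.0009209)/(0.3008772) = 0.6390492
F(0.6390492) = 0.0007929
u_4 = 0.6390492 − 0.0007929·(0.6390492 − 0.6359885) / (0.0007929 − (-0.0086887)) = 0.6390492 − (0.0000024)/(0.0094816) = 0.6387933

0.63879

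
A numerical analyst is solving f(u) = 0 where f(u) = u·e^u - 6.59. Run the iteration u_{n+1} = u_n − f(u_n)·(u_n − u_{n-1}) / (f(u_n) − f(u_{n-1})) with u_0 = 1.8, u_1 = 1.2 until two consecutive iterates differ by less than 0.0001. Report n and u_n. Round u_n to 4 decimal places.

n = 6, u_n = 1.4881

f(1.8) = 4.299365, f(1.2) = -2.605860
u_2 = 1.200000 − (-2.605860)·(-0.600000)/(-6.905225) = 1.426425;  |Δ| = 0.226425
f(1.426425) = -0.650670
u_3 = 1.426425 − (-0.650670)·(0.226425)/(1.955190) = 1.501777;  |Δ| = 0.075352
f(1.501777) = 0.152471
u_4 = 1.501777 − 0.152471·(0.075352)/(0.803141) = 1.487472;  |Δ| = 0.014305
f(1.487472) = -0.006607
u_5 = 1.487472 − (-0.006607)·(-0.014305)/(-0.159079) = 1.488066;  |Δ| = 0.000594
f(1.488066) = -0.000063
u_6 = 1.488066 − (-0.000063)·(0.000594)/(0.006544) = 1.488072;  |Δ| = 0.000006
|u_6 − u_5| = 0.000006 < 0.0001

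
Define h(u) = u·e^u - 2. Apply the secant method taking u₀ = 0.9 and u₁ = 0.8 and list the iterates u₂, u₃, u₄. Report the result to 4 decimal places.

0.8507, 0.8527, 0.8526

h(0.9) = 0.213643, h(0.8) = -0.219567
u₂ = 0.800000 − (-0.219567)·(0.800000 − 0.900000) / (-0.219567 − 0.213643) = 0.800000 − (0.021957)/(-0.433210) = 0.850684
h(0.850684) = -0.008339
u₃ = 0.850684 − (-0.008339)·(0.850684 − 0.800000) / (-0.008339 − (-0.219567)) = 0.850684 − (-0.000423)/(0.211228) = 0.852685
h(0.852685) = 0.000344
u₄ = 0.852685 − 0.000344·(0.852685 − 0.850684) / (0.000344 − (-0.008339)) = 0.852685 − (0.000001)/(0.008683) = 0.852605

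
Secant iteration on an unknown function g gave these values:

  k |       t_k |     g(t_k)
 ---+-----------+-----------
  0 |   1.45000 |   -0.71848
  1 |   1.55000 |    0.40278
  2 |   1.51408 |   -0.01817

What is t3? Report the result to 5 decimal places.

1.51563

t3 = 1.51408 − (-0.01817)·(1.51408 − 1.55000) / (-0.01817 − 0.40278)
   = 1.51408 − (0.0006527)/(-0.4209500) = 1.5156305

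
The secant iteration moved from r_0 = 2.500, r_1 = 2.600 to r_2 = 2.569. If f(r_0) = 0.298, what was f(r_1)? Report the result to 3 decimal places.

-0.134

The secant line through (2.500, 0.298) and (2.600, f(r_1)) crosses zero at r_2 = 2.569.
So (2.500, 0.298), (2.600, f(r_1)), (2.569, 0) are collinear:
f(r_1) = 0.298 · (2.600 − 2.569) / (2.500 − 2.569) = 0.298 · (0.03100)/(-0.06900) = -0.13388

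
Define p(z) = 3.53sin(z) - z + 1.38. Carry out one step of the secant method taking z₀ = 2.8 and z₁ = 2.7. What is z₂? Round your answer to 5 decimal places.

2.74427

p(2.8) = -0.2374918, p(2.7) = 0.1886510
z₂ = 2.7000000 − 0.1886510·(2.7000000 − 2.8000000) / (0.1886510 − (-0.2374918)) = 2.7000000 − (-0.0188651)/(0.4261428) = 2.7442694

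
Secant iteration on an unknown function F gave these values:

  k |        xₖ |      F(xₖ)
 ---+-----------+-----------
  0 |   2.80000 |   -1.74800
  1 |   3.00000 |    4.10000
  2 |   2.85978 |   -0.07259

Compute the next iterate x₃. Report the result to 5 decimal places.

2.86222

x₃ = 2.85978 − (-0.07259)·(2.85978 − 3.00000) / (-0.07259 − 4.10000)
   = 2.85978 − (0.0101786)/(-4.1725900) = 2.8622194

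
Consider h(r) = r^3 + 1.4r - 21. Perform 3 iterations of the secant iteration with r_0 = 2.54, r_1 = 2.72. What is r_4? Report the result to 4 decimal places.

h(2.54) = -1.056936, h(2.72) = 2.931648
r_2 = 2.720000 − 2.931648·(2.720000 − 2.540000) / (2.931648 − (-1.056936)) = 2.720000 − (0.527697)/(3.988584) = 2.587698
h(2.587698) = -0.049523
r_3 = 2.587698 − (-0.049523)·(2.587698 − 2.720000) / (-0.049523 − 2.931648) = 2.587698 − (0.006552)/(-2.981171) = 2.589896
h(2.589896) = -0.002258
r_4 = 2.589896 − (-0.002258)·(2.589896 − 2.587698) / (-0.002258 − (-0.049523)) = 2.589896 − (-0.000005)/(0.047265) = 2.590001

2.5900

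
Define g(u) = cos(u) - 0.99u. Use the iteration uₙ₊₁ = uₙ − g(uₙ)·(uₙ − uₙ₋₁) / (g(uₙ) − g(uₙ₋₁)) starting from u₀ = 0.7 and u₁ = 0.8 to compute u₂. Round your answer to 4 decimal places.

0.7430

g(0.7) = 0.071842, g(0.8) = -0.095293
u₂ = 0.800000 − (-0.095293)·(0.800000 − 0.700000) / (-0.095293 − 0.071842) = 0.800000 − (-0.009529)/(-0.167135) = 0.742984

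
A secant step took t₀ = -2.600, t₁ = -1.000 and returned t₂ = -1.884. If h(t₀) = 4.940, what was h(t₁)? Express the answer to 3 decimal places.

-6.099

The secant line through (-2.600, 4.940) and (-1.000, h(t₁)) crosses zero at t₂ = -1.884.
So (-2.600, 4.940), (-1.000, h(t₁)), (-1.884, 0) are collinear:
h(t₁) = 4.940 · (-1.000 − (-1.884)) / (-2.600 − (-1.884)) = 4.940 · (0.88400)/(-0.71600) = -6.09911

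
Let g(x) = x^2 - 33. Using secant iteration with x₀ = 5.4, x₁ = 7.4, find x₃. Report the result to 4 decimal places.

5.7389

g(5.4) = -3.840000, g(7.4) = 21.760000
x₂ = 7.400000 − 21.760000·(7.400000 − 5.400000) / (21.760000 − (-3.840000)) = 7.400000 − (43.520000)/(25.600000) = 5.700000
g(5.700000) = -0.510000
x₃ = 5.700000 − (-0.510000)·(5.700000 − 7.400000) / (-0.510000 − 21.760000) = 5.700000 − (0.867000)/(-22.270000) = 5.738931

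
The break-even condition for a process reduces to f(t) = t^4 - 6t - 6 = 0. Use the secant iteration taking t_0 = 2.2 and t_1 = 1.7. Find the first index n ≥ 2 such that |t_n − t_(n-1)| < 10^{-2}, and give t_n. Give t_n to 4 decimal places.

f(2.2) = 4.225600, f(1.7) = -7.847900
t_2 = 1.700000 − (-7.847900)·(-0.500000)/(-12.073500) = 2.025005;  |Δ| = 0.325005
f(2.025005) = -1.334734
t_3 = 2.025005 − (-1.334734)·(0.325005)/(6.513166) = 2.091608;  |Δ| = 0.066603
f(2.091608) = 0.589438
t_4 = 2.091608 − 0.589438·(0.066603)/(1.924171) = 2.071205;  |Δ| = 0.020403
f(2.071205) = -0.024062
t_5 = 2.071205 − (-0.024062)·(-0.020403)/(-0.613500) = 2.072006;  |Δ| = 0.000800
|t_5 − t_4| = 0.000800 < 10^{-2}

n = 5, t_n = 2.0720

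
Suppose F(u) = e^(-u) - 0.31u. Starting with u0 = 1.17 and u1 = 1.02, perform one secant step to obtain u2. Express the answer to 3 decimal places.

1.089

F(1.17) = -0.05233, F(1.02) = 0.04439
u2 = 1.02000 − 0.04439·(1.02000 − 1.17000) / (0.04439 − (-0.05233)) = 1.02000 − (-0.00666)/(0.09673) = 1.08885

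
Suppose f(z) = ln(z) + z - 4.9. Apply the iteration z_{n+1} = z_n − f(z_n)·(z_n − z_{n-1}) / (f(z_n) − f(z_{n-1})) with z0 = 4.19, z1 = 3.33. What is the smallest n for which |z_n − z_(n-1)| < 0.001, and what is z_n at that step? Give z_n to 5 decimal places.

f(4.19) = 0.7227007, f(3.33) = -0.3670277
z2 = 3.3300000 − (-0.3670277)·(-0.8600000)/(-1.0897284) = 3.6196537;  |Δ| = 0.2896537
f(3.6196537) = 0.0060320
z3 = 3.6196537 − 0.0060320·(0.2896537)/(0.3730597) = 3.6149702;  |Δ| = 0.0046834
f(3.6149702) = 0.0000539
z4 = 3.6149702 − 0.0000539·(-0.0046834)/(-0.0059781) = 3.6149280;  |Δ| = 0.0000422
|z4 − z3| = 0.0000422 < 0.001

n = 4, z_n = 3.61493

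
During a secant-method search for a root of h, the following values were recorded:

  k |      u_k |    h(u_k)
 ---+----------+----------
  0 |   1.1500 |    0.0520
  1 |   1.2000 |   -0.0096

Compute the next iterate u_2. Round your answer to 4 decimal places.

u_2 = 1.2000 − (-0.0096)·(1.2000 − 1.1500) / (-0.0096 − 0.0520)
   = 1.2000 − (-0.000480)/(-0.061600) = 1.192208

1.1922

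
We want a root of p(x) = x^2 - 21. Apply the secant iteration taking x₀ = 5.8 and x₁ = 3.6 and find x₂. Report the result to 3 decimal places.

p(5.8) = 12.64000, p(3.6) = -8.04000
x₂ = 3.60000 − (-8.04000)·(3.60000 − 5.80000) / (-8.04000 − 12.64000) = 3.60000 − (17.68800)/(-20.68000) = 4.45532

4.455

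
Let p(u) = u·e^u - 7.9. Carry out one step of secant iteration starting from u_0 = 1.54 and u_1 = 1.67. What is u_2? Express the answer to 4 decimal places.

1.5952

p(1.54) = -0.716531, p(1.67) = 0.971320
u_2 = 1.670000 − 0.971320·(1.670000 − 1.540000) / (0.971320 − (-0.716531)) = 1.670000 − (0.126272)/(1.687851) = 1.595188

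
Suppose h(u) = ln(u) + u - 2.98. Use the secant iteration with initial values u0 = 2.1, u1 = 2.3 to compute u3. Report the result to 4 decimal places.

h(2.1) = -0.138063, h(2.3) = 0.152909
u2 = 2.300000 − 0.152909·(2.300000 − 2.100000) / (0.152909 − (-0.138063)) = 2.300000 − (0.030582)/(0.290972) = 2.194898
h(2.194898) = 0.001033
u3 = 2.194898 − 0.001033·(2.194898 − 2.300000) / (0.001033 − 0.152909) = 2.194898 − (-0.000109)/(-0.151876) = 2.194183

2.1942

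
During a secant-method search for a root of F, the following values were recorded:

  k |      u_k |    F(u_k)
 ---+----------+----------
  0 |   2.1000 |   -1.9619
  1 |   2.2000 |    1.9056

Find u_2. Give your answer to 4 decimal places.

2.1507

u_2 = 2.2000 − 1.9056·(2.2000 − 2.1000) / (1.9056 − (-1.9619))
   = 2.2000 − (0.190560)/(3.867500) = 2.150728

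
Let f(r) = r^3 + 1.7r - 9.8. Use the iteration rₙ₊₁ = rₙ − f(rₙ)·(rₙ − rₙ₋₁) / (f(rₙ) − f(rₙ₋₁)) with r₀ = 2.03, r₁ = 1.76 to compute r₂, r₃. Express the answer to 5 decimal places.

f(2.03) = 2.0164270, f(1.76) = -1.3562240
r₂ = 1.7600000 − (-1.3562240)·(1.7600000 − 2.0300000) / (-1.3562240 − 2.0164270) = 1.7600000 − (0.3661805)/(-3.3726510) = 1.8685735
f(1.8685735) = -0.0991758
r₃ = 1.8685735 − (-0.0991758)·(1.8685735 − 1.7600000) / (-0.0991758 − (-1.3562240)) = 1.8685735 − (-0.0107679)/(1.2570482) = 1.8771395

1.86857, 1.87714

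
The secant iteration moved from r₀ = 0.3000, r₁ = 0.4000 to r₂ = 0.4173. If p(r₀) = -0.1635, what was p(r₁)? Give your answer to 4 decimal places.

The secant line through (0.3000, -0.1635) and (0.4000, p(r₁)) crosses zero at r₂ = 0.4173.
So (0.3000, -0.1635), (0.4000, p(r₁)), (0.4173, 0) are collinear:
p(r₁) = -0.1635 · (0.4000 − 0.4173) / (0.3000 − 0.4173) = -0.1635 · (-0.017300)/(-0.117300) = -0.024114

-0.0241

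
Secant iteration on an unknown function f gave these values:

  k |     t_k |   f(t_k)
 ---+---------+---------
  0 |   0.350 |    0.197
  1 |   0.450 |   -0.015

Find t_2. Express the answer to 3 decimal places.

t_2 = 0.450 − (-0.015)·(0.450 − 0.350) / (-0.015 − 0.197)
   = 0.450 − (-0.00150)/(-0.21200) = 0.44292

0.443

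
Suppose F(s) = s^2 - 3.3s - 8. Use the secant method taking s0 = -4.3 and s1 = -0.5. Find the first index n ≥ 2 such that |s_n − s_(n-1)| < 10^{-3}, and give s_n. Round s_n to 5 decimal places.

F(-4.3) = 24.6800000, F(-0.5) = -6.1000000
s2 = -0.5000000 − (-6.1000000)·(3.8000000)/(-30.7800000) = -1.2530864;  |Δ| = 0.7530864
F(-1.2530864) = -2.2945892
s3 = -1.2530864 − (-2.2945892)·(-0.7530864)/(3.8054108) = -1.7071830;  |Δ| = 0.4540966
F(-1.7071830) = 0.5481777
s4 = -1.7071830 − 0.5481777·(-0.4540966)/(2.8427669) = -1.6196184;  |Δ| = 0.0875645
F(-1.6196184) = -0.0320952
s5 = -1.6196184 − (-0.0320952)·(0.0875645)/(-0.5802729) = -1.6244617;  |Δ| = 0.0048432
F(-1.6244617) = -0.0004006
s6 = -1.6244617 − (-0.0004006)·(-0.0048432)/(0.0316946) = -1.6245229;  |Δ| = 0.0000612
|s6 − s5| = 0.0000612 < 10^{-3}

n = 6, s_n = -1.62452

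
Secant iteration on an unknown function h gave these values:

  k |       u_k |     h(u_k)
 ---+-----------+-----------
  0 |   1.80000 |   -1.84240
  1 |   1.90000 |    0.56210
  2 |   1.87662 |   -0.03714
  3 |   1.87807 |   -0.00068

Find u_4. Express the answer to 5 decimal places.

u_4 = 1.87807 − (-0.00068)·(1.87807 − 1.87662) / (-0.00068 − (-0.03714))
   = 1.87807 − (-0.0000010)/(0.0364600) = 1.8780970

1.87810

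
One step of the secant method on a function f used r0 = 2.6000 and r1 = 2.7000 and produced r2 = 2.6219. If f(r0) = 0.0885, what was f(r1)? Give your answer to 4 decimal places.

-0.3156

The secant line through (2.6000, 0.0885) and (2.7000, f(r1)) crosses zero at r2 = 2.6219.
So (2.6000, 0.0885), (2.7000, f(r1)), (2.6219, 0) are collinear:
f(r1) = 0.0885 · (2.7000 − 2.6219) / (2.6000 − 2.6219) = 0.0885 · (0.078100)/(-0.021900) = -0.315610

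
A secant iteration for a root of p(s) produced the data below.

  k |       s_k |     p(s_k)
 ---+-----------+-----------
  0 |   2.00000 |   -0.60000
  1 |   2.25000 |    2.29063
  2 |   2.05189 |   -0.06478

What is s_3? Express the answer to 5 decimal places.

2.05734

s_3 = 2.05189 − (-0.06478)·(2.05189 − 2.25000) / (-0.06478 − 2.29063)
   = 2.05189 − (0.0128336)/(-2.3554100) = 2.0573385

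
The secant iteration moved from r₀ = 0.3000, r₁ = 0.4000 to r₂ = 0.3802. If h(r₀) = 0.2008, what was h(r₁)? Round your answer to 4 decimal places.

The secant line through (0.3000, 0.2008) and (0.4000, h(r₁)) crosses zero at r₂ = 0.3802.
So (0.3000, 0.2008), (0.4000, h(r₁)), (0.3802, 0) are collinear:
h(r₁) = 0.2008 · (0.4000 − 0.3802) / (0.3000 − 0.3802) = 0.2008 · (0.019800)/(-0.080200) = -0.049574

-0.0496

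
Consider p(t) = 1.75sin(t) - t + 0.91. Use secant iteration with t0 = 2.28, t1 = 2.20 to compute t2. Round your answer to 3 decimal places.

p(2.28) = -0.04196, p(2.20) = 0.12487
t2 = 2.20000 − 0.12487·(2.20000 − 2.28000) / (0.12487 − (-0.04196)) = 2.20000 − (-0.00999)/(0.16683) = 2.25988

2.260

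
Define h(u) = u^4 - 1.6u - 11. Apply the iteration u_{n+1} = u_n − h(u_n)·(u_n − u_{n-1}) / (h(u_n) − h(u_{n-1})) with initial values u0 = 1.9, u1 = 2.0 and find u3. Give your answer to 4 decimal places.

h(1.9) = -1.007900, h(2.0) = 1.800000
u2 = 2.000000 − 1.800000·(2.000000 − 1.900000) / (1.800000 − (-1.007900)) = 2.000000 − (0.180000)/(2.807900) = 1.935895
h(1.935895) = -0.052252
u3 = 1.935895 − (-0.052252)·(1.935895 − 2.000000) / (-0.052252 − 1.800000) = 1.935895 − (0.003350)/(-1.852252) = 1.937704

1.9377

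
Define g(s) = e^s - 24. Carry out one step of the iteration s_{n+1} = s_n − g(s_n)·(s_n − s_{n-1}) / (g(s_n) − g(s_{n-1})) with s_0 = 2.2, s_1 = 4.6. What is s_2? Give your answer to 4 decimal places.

g(2.2) = -14.974987, g(4.6) = 75.484316
s_2 = 4.600000 − 75.484316·(4.600000 − 2.200000) / (75.484316 − (-14.974987)) = 4.600000 − (181.162358)/(90.459302) = 2.597305

2.5973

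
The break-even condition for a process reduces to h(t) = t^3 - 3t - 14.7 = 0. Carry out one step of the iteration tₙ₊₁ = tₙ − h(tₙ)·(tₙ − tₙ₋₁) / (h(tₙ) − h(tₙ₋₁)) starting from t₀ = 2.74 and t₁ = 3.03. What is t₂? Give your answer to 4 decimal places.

2.8468

h(2.74) = -2.349176, h(3.03) = 4.028127
t₂ = 3.030000 − 4.028127·(3.030000 − 2.740000) / (4.028127 − (-2.349176)) = 3.030000 − (1.168157)/(6.377303) = 2.846826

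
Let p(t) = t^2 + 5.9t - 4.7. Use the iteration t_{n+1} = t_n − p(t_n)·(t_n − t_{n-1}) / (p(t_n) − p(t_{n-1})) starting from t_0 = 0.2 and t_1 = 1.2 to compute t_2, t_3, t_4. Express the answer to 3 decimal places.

0.677, 0.709, 0.711

p(0.2) = -3.48000, p(1.2) = 3.82000
t_2 = 1.20000 − 3.82000·(1.20000 − 0.20000) / (3.82000 − (-3.48000)) = 1.20000 − (3.82000)/(7.30000) = 0.67671
p(0.67671) = -0.24946
t_3 = 0.67671 − (-0.24946)·(0.67671 − 1.20000) / (-0.24946 − 3.82000) = 0.67671 − (0.13054)/(-4.06946) = 0.70879
p(0.70879) = -0.01576
t_4 = 0.70879 − (-0.01576)·(0.70879 − 0.67671) / (-0.01576 − (-0.24946)) = 0.70879 − (-0.00051)/(0.23370) = 0.71095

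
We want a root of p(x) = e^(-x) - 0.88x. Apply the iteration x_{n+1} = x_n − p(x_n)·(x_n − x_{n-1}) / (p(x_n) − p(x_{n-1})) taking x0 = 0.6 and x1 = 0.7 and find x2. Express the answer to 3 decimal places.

0.615

p(0.6) = 0.02081, p(0.7) = -0.11941
x2 = 0.70000 − (-0.11941)·(0.70000 − 0.60000) / (-0.11941 − 0.02081) = 0.70000 − (-0.01194)/(-0.14023) = 0.61484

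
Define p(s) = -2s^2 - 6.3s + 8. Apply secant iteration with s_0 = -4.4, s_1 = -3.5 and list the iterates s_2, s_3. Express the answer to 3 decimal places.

p(-4.4) = -3.00000, p(-3.5) = 5.55000
s_2 = -3.50000 − 5.55000·(-3.50000 − (-4.40000)) / (5.55000 − (-3.00000)) = -3.50000 − (4.99500)/(8.55000) = -4.08421
p(-4.08421) = 0.36898
s_3 = -4.08421 − 0.36898·(-4.08421 − (-3.50000)) / (0.36898 − 5.55000) = -4.08421 − (-0.21556)/(-5.18102) = -4.12582

-4.084, -4.126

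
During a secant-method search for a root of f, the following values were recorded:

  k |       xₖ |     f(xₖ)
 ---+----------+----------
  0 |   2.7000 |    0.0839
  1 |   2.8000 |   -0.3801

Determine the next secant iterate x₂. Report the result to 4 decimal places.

x₂ = 2.8000 − (-0.3801)·(2.8000 − 2.7000) / (-0.3801 − 0.0839)
   = 2.8000 − (-0.038010)/(-0.464000) = 2.718082

2.7181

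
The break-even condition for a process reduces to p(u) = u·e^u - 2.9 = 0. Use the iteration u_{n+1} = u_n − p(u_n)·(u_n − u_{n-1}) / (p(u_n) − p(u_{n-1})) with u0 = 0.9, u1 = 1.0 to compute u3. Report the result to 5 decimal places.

1.03253

p(0.9) = -0.6863572, p(1.0) = -0.1817182
u2 = 1.0000000 − (-0.1817182)·(1.0000000 − 0.9000000) / (-0.1817182 − (-0.6863572)) = 1.0000000 − (-0.0181718)/(0.5046390) = 1.0360095
p(1.0360095) = 0.0194227
u3 = 1.0360095 − 0.0194227·(1.0360095 − 1.0000000) / (0.0194227 − (-0.1817182)) = 1.0360095 − (0.0006994)/(0.2011409) = 1.0325324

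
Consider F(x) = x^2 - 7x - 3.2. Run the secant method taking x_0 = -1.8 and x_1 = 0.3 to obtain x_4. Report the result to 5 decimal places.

F(-1.8) = 12.6400000, F(0.3) = -5.2100000
x_2 = 0.3000000 − (-5.2100000)·(0.3000000 − (-1.8000000)) / (-5.2100000 − 12.6400000) = 0.3000000 − (-10.9410000)/(-17.8500000) = -0.3129412
F(-0.3129412) = -0.9114796
x_3 = -0.3129412 − (-0.9114796)·(-0.3129412 − 0.3000000) / (-0.9114796 − (-5.2100000)) = -0.3129412 − (0.5586834)/(4.2985204) = -0.4429123
F(-0.4429123) = 0.0965571
x_4 = -0.4429123 − 0.0965571·(-0.4429123 − (-0.3129412)) / (0.0965571 − (-0.9114796)) = -0.4429123 − (-0.0125496)/(1.0080367) = -0.4304627

-0.43046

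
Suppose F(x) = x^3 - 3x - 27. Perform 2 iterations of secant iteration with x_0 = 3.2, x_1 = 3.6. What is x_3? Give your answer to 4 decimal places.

F(3.2) = -3.832000, F(3.6) = 8.856000
x_2 = 3.600000 − 8.856000·(3.600000 − 3.200000) / (8.856000 − (-3.832000)) = 3.600000 − (3.542400)/(12.688000) = 3.320807
F(3.320807) = -0.341359
x_3 = 3.320807 − (-0.341359)·(3.320807 − 3.600000) / (-0.341359 − 8.856000) = 3.320807 − (0.095305)/(-9.197359) = 3.331169

3.3312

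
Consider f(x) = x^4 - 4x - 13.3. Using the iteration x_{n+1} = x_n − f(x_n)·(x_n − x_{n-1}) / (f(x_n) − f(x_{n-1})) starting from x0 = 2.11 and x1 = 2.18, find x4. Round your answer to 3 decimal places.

f(2.11) = -1.91881, f(2.18) = 0.56531
x2 = 2.18000 − 0.56531·(2.18000 − 2.11000) / (0.56531 − (-1.91881)) = 2.18000 − (0.03957)/(2.48411) = 2.16407
f(2.16407) = -0.02392
x3 = 2.16407 − (-0.02392)·(2.16407 − 2.18000) / (-0.02392 − 0.56531) = 2.16407 − (0.00038)/(-0.58923) = 2.16472
f(2.16472) = -0.00028
x4 = 2.16472 − (-0.00028)·(2.16472 − 2.16407) / (-0.00028 − (-0.02392)) = 2.16472 − (0.00000)/(0.02364) = 2.16472

2.165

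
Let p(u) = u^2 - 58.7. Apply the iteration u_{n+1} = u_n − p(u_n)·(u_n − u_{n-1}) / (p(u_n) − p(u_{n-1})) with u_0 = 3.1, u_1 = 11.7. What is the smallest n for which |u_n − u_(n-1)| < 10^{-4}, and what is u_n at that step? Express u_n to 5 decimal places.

p(3.1) = -49.0900000, p(11.7) = 78.1900000
u_2 = 11.7000000 − 78.1900000·(8.6000000)/(127.2800000) = 6.4168919;  |Δ| = 5.2831081
p(6.4168919) = -17.5234984
u_3 = 6.4168919 − (-17.5234984)·(-5.2831081)/(-95.7134984) = 7.3841383;  |Δ| = 0.9672464
p(7.3841383) = -4.1745017
u_4 = 7.3841383 − (-4.1745017)·(0.9672464)/(13.3489968) = 7.6866158;  |Δ| = 0.3024775
p(7.6866158) = 0.3840630
u_5 = 7.6866158 − 0.3840630·(0.3024775)/(4.5585647) = 7.6611318;  |Δ| = 0.0254840
p(7.6611318) = -0.0070589
u_6 = 7.6611318 − (-0.0070589)·(-0.0254840)/(-0.3911219) = 7.6615918;  |Δ| = 0.0004599
p(7.6615918) = -0.0000115
u_7 = 7.6615918 − (-0.0000115)·(0.0004599)/(0.0070474) = 7.6615925;  |Δ| = 0.0000008
|u_7 − u_6| = 0.0000008 < 10^{-4}

n = 7, u_n = 7.66159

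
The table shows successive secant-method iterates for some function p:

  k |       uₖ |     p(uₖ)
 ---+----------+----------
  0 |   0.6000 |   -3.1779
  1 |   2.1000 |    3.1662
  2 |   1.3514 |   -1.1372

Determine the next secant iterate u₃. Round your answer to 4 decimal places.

u₃ = 1.3514 − (-1.1372)·(1.3514 − 2.1000) / (-1.1372 − 3.1662)
   = 1.3514 − (0.851308)/(-4.303400) = 1.549222

1.5492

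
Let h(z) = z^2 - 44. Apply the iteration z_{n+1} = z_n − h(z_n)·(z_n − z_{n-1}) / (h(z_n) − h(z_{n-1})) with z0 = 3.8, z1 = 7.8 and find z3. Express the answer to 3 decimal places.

h(3.8) = -29.56000, h(7.8) = 16.84000
z2 = 7.80000 − 16.84000·(7.80000 − 3.80000) / (16.84000 − (-29.56000)) = 7.80000 − (67.36000)/(46.40000) = 6.34828
h(6.34828) = -3.69939
z3 = 6.34828 − (-3.69939)·(6.34828 − 7.80000) / (-3.69939 − 16.84000) = 6.34828 − (5.37050)/(-20.53939) = 6.60975

6.610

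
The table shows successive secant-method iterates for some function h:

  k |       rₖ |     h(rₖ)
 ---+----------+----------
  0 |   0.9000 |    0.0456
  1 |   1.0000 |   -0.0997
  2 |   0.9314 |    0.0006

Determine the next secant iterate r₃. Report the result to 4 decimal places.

r₃ = 0.9314 − 0.0006·(0.9314 − 1.0000) / (0.0006 − (-0.0997))
   = 0.9314 − (-0.000041)/(0.100300) = 0.931810

0.9318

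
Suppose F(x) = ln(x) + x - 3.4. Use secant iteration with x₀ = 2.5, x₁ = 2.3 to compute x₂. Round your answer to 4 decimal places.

F(2.5) = 0.016291, F(2.3) = -0.267091
x₂ = 2.300000 − (-0.267091)·(2.300000 − 2.500000) / (-0.267091 − 0.016291) = 2.300000 − (0.053418)/(-0.283382) = 2.488503

2.4885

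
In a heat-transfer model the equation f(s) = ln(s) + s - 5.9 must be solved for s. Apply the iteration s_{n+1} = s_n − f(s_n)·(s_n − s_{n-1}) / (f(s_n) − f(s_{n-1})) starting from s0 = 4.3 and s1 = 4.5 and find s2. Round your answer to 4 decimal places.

4.4152

f(4.3) = -0.141385, f(4.5) = 0.104077
s2 = 4.500000 − 0.104077·(4.500000 − 4.300000) / (0.104077 − (-0.141385)) = 4.500000 − (0.020815)/(0.245462) = 4.415199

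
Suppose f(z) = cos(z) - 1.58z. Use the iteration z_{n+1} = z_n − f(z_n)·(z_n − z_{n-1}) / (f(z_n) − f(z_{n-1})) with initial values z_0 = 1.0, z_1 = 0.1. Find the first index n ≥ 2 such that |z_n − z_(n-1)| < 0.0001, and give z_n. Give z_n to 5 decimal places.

n = 5, z_n = 0.54215

f(1.0) = -1.0396977, f(0.1) = 0.8370042
z_2 = 0.1000000 − 0.8370042·(-0.9000000)/(1.8767019) = 0.5013977;  |Δ| = 0.4013977
f(0.5013977) = 0.0847033
z_3 = 0.5013977 − 0.0847033·(0.4013977)/(-0.7523009) = 0.5465920;  |Δ| = 0.0451943
f(0.5465920) = -0.0093144
z_4 = 0.5465920 − (-0.0093144)·(0.0451943)/(-0.0940177) = 0.5421145;  |Δ| = 0.0044774
f(0.5421145) = 0.0000786
z_5 = 0.5421145 − 0.0000786·(-0.0044774)/(0.0093931) = 0.5421520;  |Δ| = 0.0000375
|z_5 − z_4| = 0.0000375 < 0.0001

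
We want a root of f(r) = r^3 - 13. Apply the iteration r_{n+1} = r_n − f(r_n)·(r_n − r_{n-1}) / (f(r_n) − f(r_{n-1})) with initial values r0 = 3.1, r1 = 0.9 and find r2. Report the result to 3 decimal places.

1.829

f(3.1) = 16.79100, f(0.9) = -12.27100
r2 = 0.90000 − (-12.27100)·(0.90000 − 3.10000) / (-12.27100 − 16.79100) = 0.90000 − (26.99620)/(-29.06200) = 1.82892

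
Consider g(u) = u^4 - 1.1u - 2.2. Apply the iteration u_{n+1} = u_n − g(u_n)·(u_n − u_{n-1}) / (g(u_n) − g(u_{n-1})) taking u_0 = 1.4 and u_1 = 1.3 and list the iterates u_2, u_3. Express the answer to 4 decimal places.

1.3884, 1.3897

g(1.4) = 0.101600, g(1.3) = -0.773900
u_2 = 1.300000 − (-0.773900)·(1.300000 − 1.400000) / (-0.773900 − 0.101600) = 1.300000 − (0.077390)/(-0.875500) = 1.388395
g(1.388395) = -0.011434
u_3 = 1.388395 − (-0.011434)·(1.388395 − 1.300000) / (-0.011434 − (-0.773900)) = 1.388395 − (-0.001011)/(0.762466) = 1.389721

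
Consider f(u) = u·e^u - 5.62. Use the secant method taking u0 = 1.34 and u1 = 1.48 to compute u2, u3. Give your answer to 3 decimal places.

1.391, 1.394

f(1.34) = -0.50248, f(1.48) = 0.88156
u2 = 1.48000 − 0.88156·(1.48000 − 1.34000) / (0.88156 − (-0.50248)) = 1.48000 − (0.12342)/(1.38404) = 1.39083
f(1.39083) = -0.03141
u3 = 1.39083 − (-0.03141)·(1.39083 − 1.48000) / (-0.03141 − 0.88156) = 1.39083 − (0.00280)/(-0.91297) = 1.39390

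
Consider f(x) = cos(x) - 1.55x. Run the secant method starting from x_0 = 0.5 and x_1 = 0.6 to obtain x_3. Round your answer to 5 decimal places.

f(0.5) = 0.1025826, f(0.6) = -0.1046644
x_2 = 0.6000000 − (-0.1046644)·(0.6000000 − 0.5000000) / (-0.1046644 − 0.1025826) = 0.6000000 − (-0.0104664)/(-0.2072469) = 0.5494977
f(0.5494977) = 0.0010654
x_3 = 0.5494977 − 0.0010654·(0.5494977 − 0.6000000) / (0.0010654 − (-0.1046644)) = 0.5494977 − (-0.0000538)/(0.1057298) = 0.5500067

0.55001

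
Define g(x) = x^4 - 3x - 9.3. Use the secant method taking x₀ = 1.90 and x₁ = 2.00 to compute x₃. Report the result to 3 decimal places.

g(1.90) = -1.96790, g(2.00) = 0.70000
x₂ = 2.00000 − 0.70000·(2.00000 − 1.90000) / (0.70000 − (-1.96790)) = 2.00000 − (0.07000)/(2.66790) = 1.97376
g(1.97376) = -0.04452
x₃ = 1.97376 − (-0.04452)·(1.97376 − 2.00000) / (-0.04452 − 0.70000) = 1.97376 − (0.00117)/(-0.74452) = 1.97533

1.975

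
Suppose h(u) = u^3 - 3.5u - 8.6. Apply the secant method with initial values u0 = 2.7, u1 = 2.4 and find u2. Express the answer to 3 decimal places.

2.598

h(2.7) = 1.63300, h(2.4) = -3.17600
u2 = 2.40000 − (-3.17600)·(2.40000 − 2.70000) / (-3.17600 − 1.63300) = 2.40000 − (0.95280)/(-4.80900) = 2.59813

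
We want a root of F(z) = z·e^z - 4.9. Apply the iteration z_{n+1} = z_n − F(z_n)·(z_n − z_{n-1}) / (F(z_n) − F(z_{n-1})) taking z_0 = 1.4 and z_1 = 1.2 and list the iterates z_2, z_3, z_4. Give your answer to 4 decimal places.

F(1.4) = 0.777280, F(1.2) = -0.915860
z_2 = 1.200000 − (-0.915860)·(1.200000 − 1.400000) / (-0.915860 − 0.777280) = 1.200000 − (0.183172)/(-1.693140) = 1.308185
F(1.308185) = -0.060433
z_3 = 1.308185 − (-0.060433)·(1.308185 − 1.200000) / (-0.060433 − (-0.915860)) = 1.308185 − (-0.006538)/(0.855427) = 1.315828
F(1.315828) = 0.005188
z_4 = 1.315828 − 0.005188·(1.315828 − 1.308185) / (0.005188 − (-0.060433)) = 1.315828 − (0.000040)/(0.065621) = 1.315223

1.3082, 1.3158, 1.3152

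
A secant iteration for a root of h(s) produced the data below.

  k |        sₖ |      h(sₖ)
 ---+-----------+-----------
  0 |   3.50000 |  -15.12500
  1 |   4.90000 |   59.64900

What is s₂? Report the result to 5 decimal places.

s₂ = 4.90000 − 59.64900·(4.90000 − 3.50000) / (59.64900 − (-15.12500))
   = 4.90000 − (83.5086000)/(74.7740000) = 3.7831867

3.78319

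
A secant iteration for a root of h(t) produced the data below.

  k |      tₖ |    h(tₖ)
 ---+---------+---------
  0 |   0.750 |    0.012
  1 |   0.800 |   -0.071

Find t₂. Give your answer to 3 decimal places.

t₂ = 0.800 − (-0.071)·(0.800 − 0.750) / (-0.071 − 0.012)
   = 0.800 − (-0.00355)/(-0.08300) = 0.75723

0.757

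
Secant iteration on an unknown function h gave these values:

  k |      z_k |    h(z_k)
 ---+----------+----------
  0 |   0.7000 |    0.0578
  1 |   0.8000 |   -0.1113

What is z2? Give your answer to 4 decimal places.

0.7342

z2 = 0.8000 − (-0.1113)·(0.8000 − 0.7000) / (-0.1113 − 0.0578)
   = 0.8000 − (-0.011130)/(-0.169100) = 0.734181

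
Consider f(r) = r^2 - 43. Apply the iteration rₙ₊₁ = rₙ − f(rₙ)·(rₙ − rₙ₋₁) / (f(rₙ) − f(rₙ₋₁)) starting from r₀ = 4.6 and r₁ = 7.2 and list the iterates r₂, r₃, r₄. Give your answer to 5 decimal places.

6.45085, 6.55242, 6.55748

f(4.6) = -21.8400000, f(7.2) = 8.8400000
r₂ = 7.2000000 − 8.8400000·(7.2000000 − 4.6000000) / (8.8400000 − (-21.8400000)) = 7.2000000 − (22.9840000)/(30.6800000) = 6.4508475
f(6.4508475) = -1.3865671
r₃ = 6.4508475 − (-1.3865671)·(6.4508475 − 7.2000000) / (-1.3865671 − 8.8400000) = 6.4508475 − (1.0387503)/(-10.2265671) = 6.5524212
f(6.5524212) = -0.0657770
r₄ = 6.5524212 − (-0.0657770)·(6.5524212 − 6.4508475) / (-0.0657770 − (-1.3865671)) = 6.5524212 − (-0.0066812)/(1.3207901) = 6.5574797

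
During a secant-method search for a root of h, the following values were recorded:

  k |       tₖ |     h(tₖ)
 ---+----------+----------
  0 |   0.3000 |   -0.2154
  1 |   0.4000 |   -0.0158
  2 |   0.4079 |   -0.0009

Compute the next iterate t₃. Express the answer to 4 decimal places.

0.4084

t₃ = 0.4079 − (-0.0009)·(0.4079 − 0.4000) / (-0.0009 − (-0.0158))
   = 0.4079 − (-0.000007)/(0.014900) = 0.408377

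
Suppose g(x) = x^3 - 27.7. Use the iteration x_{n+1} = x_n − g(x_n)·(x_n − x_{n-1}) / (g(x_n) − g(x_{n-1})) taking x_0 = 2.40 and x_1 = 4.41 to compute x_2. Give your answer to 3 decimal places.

g(2.40) = -13.87600, g(4.41) = 58.06612
x_2 = 4.41000 − 58.06612·(4.41000 − 2.40000) / (58.06612 − (-13.87600)) = 4.41000 − (116.71290)/(71.94212) = 2.78768

2.788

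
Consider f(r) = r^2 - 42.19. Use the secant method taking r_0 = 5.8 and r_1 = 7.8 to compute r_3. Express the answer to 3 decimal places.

f(5.8) = -8.55000, f(7.8) = 18.65000
r_2 = 7.80000 − 18.65000·(7.80000 − 5.80000) / (18.65000 − (-8.55000)) = 7.80000 − (37.30000)/(27.20000) = 6.42868
f(6.42868) = -0.86212
r_3 = 6.42868 − (-0.86212)·(6.42868 − 7.80000) / (-0.86212 − 18.65000) = 6.42868 − (1.18224)/(-19.51212) = 6.48927

6.489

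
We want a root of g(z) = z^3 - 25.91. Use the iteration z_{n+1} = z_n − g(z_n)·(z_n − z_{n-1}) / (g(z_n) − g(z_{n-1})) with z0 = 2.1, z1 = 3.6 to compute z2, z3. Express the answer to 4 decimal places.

2.7678, 2.9217

g(2.1) = -16.649000, g(3.6) = 20.746000
z2 = 3.600000 − 20.746000·(3.600000 − 2.100000) / (20.746000 − (-16.649000)) = 3.600000 − (31.119000)/(37.395000) = 2.767830
g(2.767830) = -4.705980
z3 = 2.767830 − (-4.705980)·(2.767830 − 3.600000) / (-4.705980 − 20.746000) = 2.767830 − (3.916176)/(-25.451980) = 2.921695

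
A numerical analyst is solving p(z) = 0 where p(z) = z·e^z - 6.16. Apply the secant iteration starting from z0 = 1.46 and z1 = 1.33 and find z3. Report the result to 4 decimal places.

1.4480

p(1.46) = 0.126701, p(1.33) = -1.131212
z2 = 1.330000 − (-1.131212)·(1.330000 − 1.460000) / (-1.131212 − 0.126701) = 1.330000 − (0.147058)/(-1.257913) = 1.446906
p(1.446906) = -0.010729
z3 = 1.446906 − (-0.010729)·(1.446906 − 1.330000) / (-0.010729 − (-1.131212)) = 1.446906 − (-0.001254)/(1.120483) = 1.448025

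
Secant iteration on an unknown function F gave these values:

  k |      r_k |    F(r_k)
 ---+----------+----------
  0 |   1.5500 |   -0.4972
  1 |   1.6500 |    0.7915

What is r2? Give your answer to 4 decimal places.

r2 = 1.6500 − 0.7915·(1.6500 − 1.5500) / (0.7915 − (-0.4972))
   = 1.6500 − (0.079150)/(1.288700) = 1.588582

1.5886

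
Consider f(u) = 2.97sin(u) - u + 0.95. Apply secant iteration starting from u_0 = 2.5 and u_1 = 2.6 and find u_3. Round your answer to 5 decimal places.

f(2.5) = 0.2274623, f(2.6) = -0.1189609
u_2 = 2.6000000 − (-0.1189609)·(2.6000000 − 2.5000000) / (-0.1189609 − 0.2274623) = 2.6000000 − (-0.0118961)/(-0.3464232) = 2.5656602
f(2.5656602) = 0.0018524
u_3 = 2.5656602 − 0.0018524·(2.5656602 − 2.6000000) / (0.0018524 − (-0.1189609)) = 2.5656602 − (-0.0000636)/(0.1208133) = 2.5661867

2.56619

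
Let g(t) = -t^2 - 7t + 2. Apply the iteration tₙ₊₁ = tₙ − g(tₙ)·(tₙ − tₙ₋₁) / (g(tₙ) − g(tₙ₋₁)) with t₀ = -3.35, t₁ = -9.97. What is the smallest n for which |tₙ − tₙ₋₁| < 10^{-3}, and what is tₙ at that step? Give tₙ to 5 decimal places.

n = 7, tₙ = -7.27492

g(-3.35) = 14.2275000, g(-9.97) = -27.6109000
t₂ = -9.9700000 − (-27.6109000)·(-6.6200000)/(-41.8384000) = -5.6011867;  |Δ| = 4.3688133
g(-5.6011867) = 9.8350144
t₃ = -5.6011867 − 9.8350144·(4.3688133)/(37.4459144) = -6.7486374;  |Δ| = 1.1474507
g(-6.7486374) = 3.6963548
t₄ = -6.7486374 − 3.6963548·(-1.1474507)/(-6.1386596) = -7.4395676;  |Δ| = 0.6909302
g(-7.4395676) = -1.2701928
t₅ = -7.4395676 − (-1.2701928)·(-0.6909302)/(-4.9665476) = -7.2628624;  |Δ| = 0.1767051
g(-7.2628624) = 0.0908662
t₆ = -7.2628624 − 0.0908662·(0.1767051)/(1.3610590) = -7.2746595;  |Δ| = 0.0117971
g(-7.2746595) = 0.0019454
t₇ = -7.2746595 − 0.0019454·(-0.0117971)/(-0.0889208) = -7.2749176;  |Δ| = 0.0002581
|t₇ − t₆| = 0.0002581 < 10^{-3}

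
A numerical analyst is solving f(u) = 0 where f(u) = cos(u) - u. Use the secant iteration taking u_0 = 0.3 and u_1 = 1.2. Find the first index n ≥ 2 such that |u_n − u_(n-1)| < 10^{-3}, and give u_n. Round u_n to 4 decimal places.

n = 5, u_n = 0.7391

f(0.3) = 0.655336, f(1.2) = -0.837642
u_2 = 1.200000 − (-0.837642)·(0.900000)/(-1.492979) = 0.695051;  |Δ| = 0.504949
f(0.695051) = 0.072970
u_3 = 0.695051 − 0.072970·(-0.504949)/(0.910612) = 0.735514;  |Δ| = 0.040463
f(0.735514) = 0.005972
u_4 = 0.735514 − 0.005972·(0.040463)/(-0.066998) = 0.739121;  |Δ| = 0.003607
f(0.739121) = -0.000060
u_5 = 0.739121 − (-0.000060)·(0.003607)/(-0.006031) = 0.739085;  |Δ| = 0.000036
|u_5 − u_4| = 0.000036 < 10^{-3}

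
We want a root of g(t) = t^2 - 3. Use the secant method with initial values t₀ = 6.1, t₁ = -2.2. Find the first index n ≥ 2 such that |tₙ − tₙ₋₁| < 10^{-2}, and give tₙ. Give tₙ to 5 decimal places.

n = 6, tₙ = -1.73205

g(6.1) = 34.2100000, g(-2.2) = 1.8400000
t₂ = -2.2000000 − 1.8400000·(-8.3000000)/(-32.3700000) = -2.6717949;  |Δ| = 0.4717949
g(-2.6717949) = 4.1384878
t₃ = -2.6717949 − 4.1384878·(-0.4717949)/(2.2984878) = -1.8223158;  |Δ| = 0.8494791
g(-1.8223158) = 0.3208348
t₄ = -1.8223158 − 0.3208348·(0.8494791)/(-3.8176530) = -1.7509257;  |Δ| = 0.0713901
g(-1.7509257) = 0.0657409
t₅ = -1.7509257 − 0.0657409·(0.0713901)/(-0.2550939) = -1.7325276;  |Δ| = 0.0183981
g(-1.7325276) = 0.0016519
t₆ = -1.7325276 − 0.0016519·(0.0183981)/(-0.0640890) = -1.7320534;  |Δ| = 0.0004742
|t₆ − t₅| = 0.0004742 < 10^{-2}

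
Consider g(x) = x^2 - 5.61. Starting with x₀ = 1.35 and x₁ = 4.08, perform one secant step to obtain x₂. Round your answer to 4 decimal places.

g(1.35) = -3.787500, g(4.08) = 11.036400
x₂ = 4.080000 − 11.036400·(4.080000 − 1.350000) / (11.036400 − (-3.787500)) = 4.080000 − (30.129372)/(14.823900) = 2.047514

2.0475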